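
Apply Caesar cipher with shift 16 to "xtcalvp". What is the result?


Caesar cipher: shift "xtcalvp" by 16
  'x' (pos 23) + 16 = pos 13 = 'n'
  't' (pos 19) + 16 = pos 9 = 'j'
  'c' (pos 2) + 16 = pos 18 = 's'
  'a' (pos 0) + 16 = pos 16 = 'q'
  'l' (pos 11) + 16 = pos 1 = 'b'
  'v' (pos 21) + 16 = pos 11 = 'l'
  'p' (pos 15) + 16 = pos 5 = 'f'
Result: njsqblf

njsqblf


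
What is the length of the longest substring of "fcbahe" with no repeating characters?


Input: "fcbahe"
Sliding window (track last position of each char):
  Position 0 ('f'): window [0,0] length 1 -- new best
  Position 1 ('c'): window [0,1] length 2 -- new best
  Position 2 ('b'): window [0,2] length 3 -- new best
  Position 3 ('a'): window [0,3] length 4 -- new best
  Position 4 ('h'): window [0,4] length 5 -- new best
  Position 5 ('e'): window [0,5] length 6 -- new best
Longest substring with no repeats: "fcbahe" with length 6

6


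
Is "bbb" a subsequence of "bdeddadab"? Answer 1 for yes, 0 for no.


Check if "bbb" is a subsequence of "bdeddadab"
Greedy scan:
  Position 0 ('b'): matches sub[0] = 'b'
  Position 1 ('d'): no match needed
  Position 2 ('e'): no match needed
  Position 3 ('d'): no match needed
  Position 4 ('d'): no match needed
  Position 5 ('a'): no match needed
  Position 6 ('d'): no match needed
  Position 7 ('a'): no match needed
  Position 8 ('b'): matches sub[1] = 'b'
Only matched 2/3 characters => not a subsequence

0


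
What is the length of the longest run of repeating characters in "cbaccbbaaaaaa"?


Input: "cbaccbbaaaaaa"
Scanning for longest run:
  Position 1 ('b'): new char, reset run to 1
  Position 2 ('a'): new char, reset run to 1
  Position 3 ('c'): new char, reset run to 1
  Position 4 ('c'): continues run of 'c', length=2
  Position 5 ('b'): new char, reset run to 1
  Position 6 ('b'): continues run of 'b', length=2
  Position 7 ('a'): new char, reset run to 1
  Position 8 ('a'): continues run of 'a', length=2
  Position 9 ('a'): continues run of 'a', length=3
  Position 10 ('a'): continues run of 'a', length=4
  Position 11 ('a'): continues run of 'a', length=5
  Position 12 ('a'): continues run of 'a', length=6
Longest run: 'a' with length 6

6


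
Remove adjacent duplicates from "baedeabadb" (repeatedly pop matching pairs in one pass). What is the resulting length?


Input: baedeabadb
Stack-based adjacent duplicate removal:
  Read 'b': push. Stack: b
  Read 'a': push. Stack: ba
  Read 'e': push. Stack: bae
  Read 'd': push. Stack: baed
  Read 'e': push. Stack: baede
  Read 'a': push. Stack: baedea
  Read 'b': push. Stack: baedeab
  Read 'a': push. Stack: baedeaba
  Read 'd': push. Stack: baedeabad
  Read 'b': push. Stack: baedeabadb
Final stack: "baedeabadb" (length 10)

10


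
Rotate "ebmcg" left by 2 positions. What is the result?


Input: "ebmcg", rotate left by 2
First 2 characters: "eb"
Remaining characters: "mcg"
Concatenate remaining + first: "mcg" + "eb" = "mcgeb"

mcgeb


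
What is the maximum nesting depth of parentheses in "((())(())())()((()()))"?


Input: "((())(())())()((()()))"
Tracking depth:
  Position 0 '(': depth becomes 1
  Position 1 '(': depth becomes 2
  Position 2 '(': depth becomes 3
  Position 3 ')': depth becomes 2
  Position 4 ')': depth becomes 1
  Position 5 '(': depth becomes 2
  Position 6 '(': depth becomes 3
  Position 7 ')': depth becomes 2
  Position 8 ')': depth becomes 1
  Position 9 '(': depth becomes 2
  Position 10 ')': depth becomes 1
  Position 11 ')': depth becomes 0
  Position 12 '(': depth becomes 1
  Position 13 ')': depth becomes 0
  Position 14 '(': depth becomes 1
  Position 15 '(': depth becomes 2
  Position 16 '(': depth becomes 3
  Position 17 ')': depth becomes 2
  Position 18 '(': depth becomes 3
  Position 19 ')': depth becomes 2
  Position 20 ')': depth becomes 1
  Position 21 ')': depth becomes 0
Maximum depth reached: 3

3


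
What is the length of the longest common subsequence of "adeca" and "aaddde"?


LCS of "adeca" and "aaddde"
DP table:
           a    a    d    d    d    e
      0    0    0    0    0    0    0
  a   0    1    1    1    1    1    1
  d   0    1    1    2    2    2    2
  e   0    1    1    2    2    2    3
  c   0    1    1    2    2    2    3
  a   0    1    2    2    2    2    3
LCS length = dp[5][6] = 3

3


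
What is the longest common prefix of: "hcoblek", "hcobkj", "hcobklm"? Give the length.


Words: hcoblek, hcobkj, hcobklm
  Position 0: all 'h' => match
  Position 1: all 'c' => match
  Position 2: all 'o' => match
  Position 3: all 'b' => match
  Position 4: ('l', 'k', 'k') => mismatch, stop
LCP = "hcob" (length 4)

4


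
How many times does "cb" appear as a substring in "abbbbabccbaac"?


Searching for "cb" in "abbbbabccbaac"
Scanning each position:
  Position 0: "ab" => no
  Position 1: "bb" => no
  Position 2: "bb" => no
  Position 3: "bb" => no
  Position 4: "ba" => no
  Position 5: "ab" => no
  Position 6: "bc" => no
  Position 7: "cc" => no
  Position 8: "cb" => MATCH
  Position 9: "ba" => no
  Position 10: "aa" => no
  Position 11: "ac" => no
Total occurrences: 1

1


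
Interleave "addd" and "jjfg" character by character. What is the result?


Interleaving "addd" and "jjfg":
  Position 0: 'a' from first, 'j' from second => "aj"
  Position 1: 'd' from first, 'j' from second => "dj"
  Position 2: 'd' from first, 'f' from second => "df"
  Position 3: 'd' from first, 'g' from second => "dg"
Result: ajdjdfdg

ajdjdfdg


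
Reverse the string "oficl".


Input: oficl
Reading characters right to left:
  Position 4: 'l'
  Position 3: 'c'
  Position 2: 'i'
  Position 1: 'f'
  Position 0: 'o'
Reversed: lcifo

lcifo


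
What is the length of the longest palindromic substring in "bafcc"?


Input: "bafcc"
Checking substrings for palindromes:
  [3:5] "cc" (len 2) => palindrome
Longest palindromic substring: "cc" with length 2

2


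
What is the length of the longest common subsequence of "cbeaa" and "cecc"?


LCS of "cbeaa" and "cecc"
DP table:
           c    e    c    c
      0    0    0    0    0
  c   0    1    1    1    1
  b   0    1    1    1    1
  e   0    1    2    2    2
  a   0    1    2    2    2
  a   0    1    2    2    2
LCS length = dp[5][4] = 2

2


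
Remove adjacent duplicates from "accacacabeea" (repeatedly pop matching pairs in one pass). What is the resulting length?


Input: accacacabeea
Stack-based adjacent duplicate removal:
  Read 'a': push. Stack: a
  Read 'c': push. Stack: ac
  Read 'c': matches stack top 'c' => pop. Stack: a
  Read 'a': matches stack top 'a' => pop. Stack: (empty)
  Read 'c': push. Stack: c
  Read 'a': push. Stack: ca
  Read 'c': push. Stack: cac
  Read 'a': push. Stack: caca
  Read 'b': push. Stack: cacab
  Read 'e': push. Stack: cacabe
  Read 'e': matches stack top 'e' => pop. Stack: cacab
  Read 'a': push. Stack: cacaba
Final stack: "cacaba" (length 6)

6


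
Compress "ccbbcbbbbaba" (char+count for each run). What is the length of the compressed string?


Input: ccbbcbbbbaba
Runs:
  'c' x 2 => "c2"
  'b' x 2 => "b2"
  'c' x 1 => "c1"
  'b' x 4 => "b4"
  'a' x 1 => "a1"
  'b' x 1 => "b1"
  'a' x 1 => "a1"
Compressed: "c2b2c1b4a1b1a1"
Compressed length: 14

14


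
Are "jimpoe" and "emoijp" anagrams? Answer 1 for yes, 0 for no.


Strings: "jimpoe", "emoijp"
Sorted first:  eijmop
Sorted second: eijmop
Sorted forms match => anagrams

1


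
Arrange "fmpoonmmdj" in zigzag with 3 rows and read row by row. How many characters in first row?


Zigzag "fmpoonmmdj" into 3 rows:
Placing characters:
  'f' => row 0
  'm' => row 1
  'p' => row 2
  'o' => row 1
  'o' => row 0
  'n' => row 1
  'm' => row 2
  'm' => row 1
  'd' => row 0
  'j' => row 1
Rows:
  Row 0: "fod"
  Row 1: "monmj"
  Row 2: "pm"
First row length: 3

3


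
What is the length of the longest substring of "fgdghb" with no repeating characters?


Input: "fgdghb"
Sliding window (track last position of each char):
  Position 0 ('f'): window [0,0] length 1 -- new best
  Position 1 ('g'): window [0,1] length 2 -- new best
  Position 2 ('d'): window [0,2] length 3 -- new best
  Position 3 ('g'): repeat (last at 1), move window start to 2
  Position 3 ('g'): window [2,3] length 2
  Position 4 ('h'): window [2,4] length 3
  Position 5 ('b'): window [2,5] length 4 -- new best
Longest substring with no repeats: "dghb" with length 4

4


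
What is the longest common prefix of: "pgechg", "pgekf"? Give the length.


Words: pgechg, pgekf
  Position 0: all 'p' => match
  Position 1: all 'g' => match
  Position 2: all 'e' => match
  Position 3: ('c', 'k') => mismatch, stop
LCP = "pge" (length 3)

3


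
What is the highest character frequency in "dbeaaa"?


Input: dbeaaa
Character counts:
  'a': 3
  'b': 1
  'd': 1
  'e': 1
Maximum frequency: 3

3


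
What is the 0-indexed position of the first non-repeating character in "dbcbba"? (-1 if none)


Input: dbcbba
Character frequencies:
  'a': 1
  'b': 3
  'c': 1
  'd': 1
Scanning left to right for freq == 1:
  Position 0 ('d'): unique! => answer = 0

0


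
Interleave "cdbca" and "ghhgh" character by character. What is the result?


Interleaving "cdbca" and "ghhgh":
  Position 0: 'c' from first, 'g' from second => "cg"
  Position 1: 'd' from first, 'h' from second => "dh"
  Position 2: 'b' from first, 'h' from second => "bh"
  Position 3: 'c' from first, 'g' from second => "cg"
  Position 4: 'a' from first, 'h' from second => "ah"
Result: cgdhbhcgah

cgdhbhcgah


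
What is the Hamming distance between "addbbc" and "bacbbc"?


Comparing "addbbc" and "bacbbc" position by position:
  Position 0: 'a' vs 'b' => differ
  Position 1: 'd' vs 'a' => differ
  Position 2: 'd' vs 'c' => differ
  Position 3: 'b' vs 'b' => same
  Position 4: 'b' vs 'b' => same
  Position 5: 'c' vs 'c' => same
Total differences (Hamming distance): 3

3


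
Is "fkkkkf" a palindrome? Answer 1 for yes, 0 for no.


Input: fkkkkf
Reversed: fkkkkf
  Compare pos 0 ('f') with pos 5 ('f'): match
  Compare pos 1 ('k') with pos 4 ('k'): match
  Compare pos 2 ('k') with pos 3 ('k'): match
Result: palindrome

1


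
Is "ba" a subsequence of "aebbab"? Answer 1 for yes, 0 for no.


Check if "ba" is a subsequence of "aebbab"
Greedy scan:
  Position 0 ('a'): no match needed
  Position 1 ('e'): no match needed
  Position 2 ('b'): matches sub[0] = 'b'
  Position 3 ('b'): no match needed
  Position 4 ('a'): matches sub[1] = 'a'
  Position 5 ('b'): no match needed
All 2 characters matched => is a subsequence

1


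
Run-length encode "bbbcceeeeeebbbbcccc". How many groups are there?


Input: bbbcceeeeeebbbbcccc
Scanning for consecutive runs:
  Group 1: 'b' x 3 (positions 0-2)
  Group 2: 'c' x 2 (positions 3-4)
  Group 3: 'e' x 6 (positions 5-10)
  Group 4: 'b' x 4 (positions 11-14)
  Group 5: 'c' x 4 (positions 15-18)
Total groups: 5

5


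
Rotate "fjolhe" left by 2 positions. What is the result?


Input: "fjolhe", rotate left by 2
First 2 characters: "fj"
Remaining characters: "olhe"
Concatenate remaining + first: "olhe" + "fj" = "olhefj"

olhefj


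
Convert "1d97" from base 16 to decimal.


Input: "1d97" in base 16
Positional expansion:
  Digit '1' (value 1) x 16^3 = 4096
  Digit 'd' (value 13) x 16^2 = 3328
  Digit '9' (value 9) x 16^1 = 144
  Digit '7' (value 7) x 16^0 = 7
Sum = 7575

7575


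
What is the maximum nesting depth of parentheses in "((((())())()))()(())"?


Input: "((((())())()))()(())"
Tracking depth:
  Position 0 '(': depth becomes 1
  Position 1 '(': depth becomes 2
  Position 2 '(': depth becomes 3
  Position 3 '(': depth becomes 4
  Position 4 '(': depth becomes 5
  Position 5 ')': depth becomes 4
  Position 6 ')': depth becomes 3
  Position 7 '(': depth becomes 4
  Position 8 ')': depth becomes 3
  Position 9 ')': depth becomes 2
  Position 10 '(': depth becomes 3
  Position 11 ')': depth becomes 2
  Position 12 ')': depth becomes 1
  Position 13 ')': depth becomes 0
  Position 14 '(': depth becomes 1
  Position 15 ')': depth becomes 0
  Position 16 '(': depth becomes 1
  Position 17 '(': depth becomes 2
  Position 18 ')': depth becomes 1
  Position 19 ')': depth becomes 0
Maximum depth reached: 5

5


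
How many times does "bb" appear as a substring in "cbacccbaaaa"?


Searching for "bb" in "cbacccbaaaa"
Scanning each position:
  Position 0: "cb" => no
  Position 1: "ba" => no
  Position 2: "ac" => no
  Position 3: "cc" => no
  Position 4: "cc" => no
  Position 5: "cb" => no
  Position 6: "ba" => no
  Position 7: "aa" => no
  Position 8: "aa" => no
  Position 9: "aa" => no
Total occurrences: 0

0


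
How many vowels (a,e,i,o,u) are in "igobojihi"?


Input: igobojihi
Checking each character:
  'i' at position 0: vowel (running total: 1)
  'g' at position 1: consonant
  'o' at position 2: vowel (running total: 2)
  'b' at position 3: consonant
  'o' at position 4: vowel (running total: 3)
  'j' at position 5: consonant
  'i' at position 6: vowel (running total: 4)
  'h' at position 7: consonant
  'i' at position 8: vowel (running total: 5)
Total vowels: 5

5


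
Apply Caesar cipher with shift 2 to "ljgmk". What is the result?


Caesar cipher: shift "ljgmk" by 2
  'l' (pos 11) + 2 = pos 13 = 'n'
  'j' (pos 9) + 2 = pos 11 = 'l'
  'g' (pos 6) + 2 = pos 8 = 'i'
  'm' (pos 12) + 2 = pos 14 = 'o'
  'k' (pos 10) + 2 = pos 12 = 'm'
Result: nliom

nliom


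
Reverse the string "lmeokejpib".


Input: lmeokejpib
Reading characters right to left:
  Position 9: 'b'
  Position 8: 'i'
  Position 7: 'p'
  Position 6: 'j'
  Position 5: 'e'
  Position 4: 'k'
  Position 3: 'o'
  Position 2: 'e'
  Position 1: 'm'
  Position 0: 'l'
Reversed: bipjekoeml

bipjekoeml


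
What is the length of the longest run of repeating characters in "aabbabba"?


Input: "aabbabba"
Scanning for longest run:
  Position 1 ('a'): continues run of 'a', length=2
  Position 2 ('b'): new char, reset run to 1
  Position 3 ('b'): continues run of 'b', length=2
  Position 4 ('a'): new char, reset run to 1
  Position 5 ('b'): new char, reset run to 1
  Position 6 ('b'): continues run of 'b', length=2
  Position 7 ('a'): new char, reset run to 1
Longest run: 'a' with length 2

2


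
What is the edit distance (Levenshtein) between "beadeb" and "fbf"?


Computing edit distance: "beadeb" -> "fbf"
DP table:
           f    b    f
      0    1    2    3
  b   1    1    1    2
  e   2    2    2    2
  a   3    3    3    3
  d   4    4    4    4
  e   5    5    5    5
  b   6    6    5    6
Edit distance = dp[6][3] = 6

6


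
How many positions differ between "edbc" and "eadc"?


Comparing "edbc" and "eadc" position by position:
  Position 0: 'e' vs 'e' => same
  Position 1: 'd' vs 'a' => DIFFER
  Position 2: 'b' vs 'd' => DIFFER
  Position 3: 'c' vs 'c' => same
Positions that differ: 2

2


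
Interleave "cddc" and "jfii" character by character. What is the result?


Interleaving "cddc" and "jfii":
  Position 0: 'c' from first, 'j' from second => "cj"
  Position 1: 'd' from first, 'f' from second => "df"
  Position 2: 'd' from first, 'i' from second => "di"
  Position 3: 'c' from first, 'i' from second => "ci"
Result: cjdfdici

cjdfdici


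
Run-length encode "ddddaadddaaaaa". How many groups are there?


Input: ddddaadddaaaaa
Scanning for consecutive runs:
  Group 1: 'd' x 4 (positions 0-3)
  Group 2: 'a' x 2 (positions 4-5)
  Group 3: 'd' x 3 (positions 6-8)
  Group 4: 'a' x 5 (positions 9-13)
Total groups: 4

4


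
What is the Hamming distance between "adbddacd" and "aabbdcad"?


Comparing "adbddacd" and "aabbdcad" position by position:
  Position 0: 'a' vs 'a' => same
  Position 1: 'd' vs 'a' => differ
  Position 2: 'b' vs 'b' => same
  Position 3: 'd' vs 'b' => differ
  Position 4: 'd' vs 'd' => same
  Position 5: 'a' vs 'c' => differ
  Position 6: 'c' vs 'a' => differ
  Position 7: 'd' vs 'd' => same
Total differences (Hamming distance): 4

4


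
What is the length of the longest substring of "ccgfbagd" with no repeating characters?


Input: "ccgfbagd"
Sliding window (track last position of each char):
  Position 0 ('c'): window [0,0] length 1 -- new best
  Position 1 ('c'): repeat (last at 0), move window start to 1
  Position 1 ('c'): window [1,1] length 1
  Position 2 ('g'): window [1,2] length 2 -- new best
  Position 3 ('f'): window [1,3] length 3 -- new best
  Position 4 ('b'): window [1,4] length 4 -- new best
  Position 5 ('a'): window [1,5] length 5 -- new best
  Position 6 ('g'): repeat (last at 2), move window start to 3
  Position 6 ('g'): window [3,6] length 4
  Position 7 ('d'): window [3,7] length 5
Longest substring with no repeats: "cgfba" with length 5

5


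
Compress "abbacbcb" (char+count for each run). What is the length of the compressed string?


Input: abbacbcb
Runs:
  'a' x 1 => "a1"
  'b' x 2 => "b2"
  'a' x 1 => "a1"
  'c' x 1 => "c1"
  'b' x 1 => "b1"
  'c' x 1 => "c1"
  'b' x 1 => "b1"
Compressed: "a1b2a1c1b1c1b1"
Compressed length: 14

14


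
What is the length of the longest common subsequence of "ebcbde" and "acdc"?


LCS of "ebcbde" and "acdc"
DP table:
           a    c    d    c
      0    0    0    0    0
  e   0    0    0    0    0
  b   0    0    0    0    0
  c   0    0    1    1    1
  b   0    0    1    1    1
  d   0    0    1    2    2
  e   0    0    1    2    2
LCS length = dp[6][4] = 2

2


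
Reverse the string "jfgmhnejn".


Input: jfgmhnejn
Reading characters right to left:
  Position 8: 'n'
  Position 7: 'j'
  Position 6: 'e'
  Position 5: 'n'
  Position 4: 'h'
  Position 3: 'm'
  Position 2: 'g'
  Position 1: 'f'
  Position 0: 'j'
Reversed: njenhmgfj

njenhmgfj


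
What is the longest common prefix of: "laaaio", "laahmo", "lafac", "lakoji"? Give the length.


Words: laaaio, laahmo, lafac, lakoji
  Position 0: all 'l' => match
  Position 1: all 'a' => match
  Position 2: ('a', 'a', 'f', 'k') => mismatch, stop
LCP = "la" (length 2)

2


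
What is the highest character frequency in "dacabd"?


Input: dacabd
Character counts:
  'a': 2
  'b': 1
  'c': 1
  'd': 2
Maximum frequency: 2

2


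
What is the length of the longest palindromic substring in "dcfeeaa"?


Input: "dcfeeaa"
Checking substrings for palindromes:
  [3:5] "ee" (len 2) => palindrome
  [5:7] "aa" (len 2) => palindrome
Longest palindromic substring: "ee" with length 2

2


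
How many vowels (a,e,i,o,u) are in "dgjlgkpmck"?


Input: dgjlgkpmck
Checking each character:
  'd' at position 0: consonant
  'g' at position 1: consonant
  'j' at position 2: consonant
  'l' at position 3: consonant
  'g' at position 4: consonant
  'k' at position 5: consonant
  'p' at position 6: consonant
  'm' at position 7: consonant
  'c' at position 8: consonant
  'k' at position 9: consonant
Total vowels: 0

0


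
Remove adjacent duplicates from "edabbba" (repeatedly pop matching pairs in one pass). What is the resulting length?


Input: edabbba
Stack-based adjacent duplicate removal:
  Read 'e': push. Stack: e
  Read 'd': push. Stack: ed
  Read 'a': push. Stack: eda
  Read 'b': push. Stack: edab
  Read 'b': matches stack top 'b' => pop. Stack: eda
  Read 'b': push. Stack: edab
  Read 'a': push. Stack: edaba
Final stack: "edaba" (length 5)

5


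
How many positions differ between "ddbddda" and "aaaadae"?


Comparing "ddbddda" and "aaaadae" position by position:
  Position 0: 'd' vs 'a' => DIFFER
  Position 1: 'd' vs 'a' => DIFFER
  Position 2: 'b' vs 'a' => DIFFER
  Position 3: 'd' vs 'a' => DIFFER
  Position 4: 'd' vs 'd' => same
  Position 5: 'd' vs 'a' => DIFFER
  Position 6: 'a' vs 'e' => DIFFER
Positions that differ: 6

6


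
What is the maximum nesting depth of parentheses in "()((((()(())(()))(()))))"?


Input: "()((((()(())(()))(()))))"
Tracking depth:
  Position 0 '(': depth becomes 1
  Position 1 ')': depth becomes 0
  Position 2 '(': depth becomes 1
  Position 3 '(': depth becomes 2
  Position 4 '(': depth becomes 3
  Position 5 '(': depth becomes 4
  Position 6 '(': depth becomes 5
  Position 7 ')': depth becomes 4
  Position 8 '(': depth becomes 5
  Position 9 '(': depth becomes 6
  Position 10 ')': depth becomes 5
  Position 11 ')': depth becomes 4
  Position 12 '(': depth becomes 5
  Position 13 '(': depth becomes 6
  Position 14 ')': depth becomes 5
  Position 15 ')': depth becomes 4
  Position 16 ')': depth becomes 3
  Position 17 '(': depth becomes 4
  Position 18 '(': depth becomes 5
  Position 19 ')': depth becomes 4
  Position 20 ')': depth becomes 3
  Position 21 ')': depth becomes 2
  Position 22 ')': depth becomes 1
  Position 23 ')': depth becomes 0
Maximum depth reached: 6

6


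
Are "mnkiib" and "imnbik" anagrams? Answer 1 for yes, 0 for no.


Strings: "mnkiib", "imnbik"
Sorted first:  biikmn
Sorted second: biikmn
Sorted forms match => anagrams

1


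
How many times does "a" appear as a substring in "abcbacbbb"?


Searching for "a" in "abcbacbbb"
Scanning each position:
  Position 0: "a" => MATCH
  Position 1: "b" => no
  Position 2: "c" => no
  Position 3: "b" => no
  Position 4: "a" => MATCH
  Position 5: "c" => no
  Position 6: "b" => no
  Position 7: "b" => no
  Position 8: "b" => no
Total occurrences: 2

2


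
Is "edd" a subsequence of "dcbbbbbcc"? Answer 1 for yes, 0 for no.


Check if "edd" is a subsequence of "dcbbbbbcc"
Greedy scan:
  Position 0 ('d'): no match needed
  Position 1 ('c'): no match needed
  Position 2 ('b'): no match needed
  Position 3 ('b'): no match needed
  Position 4 ('b'): no match needed
  Position 5 ('b'): no match needed
  Position 6 ('b'): no match needed
  Position 7 ('c'): no match needed
  Position 8 ('c'): no match needed
Only matched 0/3 characters => not a subsequence

0


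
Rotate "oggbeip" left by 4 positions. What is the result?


Input: "oggbeip", rotate left by 4
First 4 characters: "oggb"
Remaining characters: "eip"
Concatenate remaining + first: "eip" + "oggb" = "eipoggb"

eipoggb


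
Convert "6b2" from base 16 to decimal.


Input: "6b2" in base 16
Positional expansion:
  Digit '6' (value 6) x 16^2 = 1536
  Digit 'b' (value 11) x 16^1 = 176
  Digit '2' (value 2) x 16^0 = 2
Sum = 1714

1714


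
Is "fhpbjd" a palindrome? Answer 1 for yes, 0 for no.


Input: fhpbjd
Reversed: djbphf
  Compare pos 0 ('f') with pos 5 ('d'): MISMATCH
  Compare pos 1 ('h') with pos 4 ('j'): MISMATCH
  Compare pos 2 ('p') with pos 3 ('b'): MISMATCH
Result: not a palindrome

0


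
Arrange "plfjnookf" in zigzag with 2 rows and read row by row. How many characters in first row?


Zigzag "plfjnookf" into 2 rows:
Placing characters:
  'p' => row 0
  'l' => row 1
  'f' => row 0
  'j' => row 1
  'n' => row 0
  'o' => row 1
  'o' => row 0
  'k' => row 1
  'f' => row 0
Rows:
  Row 0: "pfnof"
  Row 1: "ljok"
First row length: 5

5


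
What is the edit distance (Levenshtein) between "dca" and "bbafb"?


Computing edit distance: "dca" -> "bbafb"
DP table:
           b    b    a    f    b
      0    1    2    3    4    5
  d   1    1    2    3    4    5
  c   2    2    2    3    4    5
  a   3    3    3    2    3    4
Edit distance = dp[3][5] = 4

4


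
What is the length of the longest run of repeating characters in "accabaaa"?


Input: "accabaaa"
Scanning for longest run:
  Position 1 ('c'): new char, reset run to 1
  Position 2 ('c'): continues run of 'c', length=2
  Position 3 ('a'): new char, reset run to 1
  Position 4 ('b'): new char, reset run to 1
  Position 5 ('a'): new char, reset run to 1
  Position 6 ('a'): continues run of 'a', length=2
  Position 7 ('a'): continues run of 'a', length=3
Longest run: 'a' with length 3

3


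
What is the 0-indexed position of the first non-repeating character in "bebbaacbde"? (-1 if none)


Input: bebbaacbde
Character frequencies:
  'a': 2
  'b': 4
  'c': 1
  'd': 1
  'e': 2
Scanning left to right for freq == 1:
  Position 0 ('b'): freq=4, skip
  Position 1 ('e'): freq=2, skip
  Position 2 ('b'): freq=4, skip
  Position 3 ('b'): freq=4, skip
  Position 4 ('a'): freq=2, skip
  Position 5 ('a'): freq=2, skip
  Position 6 ('c'): unique! => answer = 6

6


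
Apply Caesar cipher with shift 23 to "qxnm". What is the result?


Caesar cipher: shift "qxnm" by 23
  'q' (pos 16) + 23 = pos 13 = 'n'
  'x' (pos 23) + 23 = pos 20 = 'u'
  'n' (pos 13) + 23 = pos 10 = 'k'
  'm' (pos 12) + 23 = pos 9 = 'j'
Result: nukj

nukj


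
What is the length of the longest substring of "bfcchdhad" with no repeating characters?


Input: "bfcchdhad"
Sliding window (track last position of each char):
  Position 0 ('b'): window [0,0] length 1 -- new best
  Position 1 ('f'): window [0,1] length 2 -- new best
  Position 2 ('c'): window [0,2] length 3 -- new best
  Position 3 ('c'): repeat (last at 2), move window start to 3
  Position 3 ('c'): window [3,3] length 1
  Position 4 ('h'): window [3,4] length 2
  Position 5 ('d'): window [3,5] length 3
  Position 6 ('h'): repeat (last at 4), move window start to 5
  Position 6 ('h'): window [5,6] length 2
  Position 7 ('a'): window [5,7] length 3
  Position 8 ('d'): repeat (last at 5), move window start to 6
  Position 8 ('d'): window [6,8] length 3
Longest substring with no repeats: "bfc" with length 3

3


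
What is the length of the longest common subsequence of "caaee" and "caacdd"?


LCS of "caaee" and "caacdd"
DP table:
           c    a    a    c    d    d
      0    0    0    0    0    0    0
  c   0    1    1    1    1    1    1
  a   0    1    2    2    2    2    2
  a   0    1    2    3    3    3    3
  e   0    1    2    3    3    3    3
  e   0    1    2    3    3    3    3
LCS length = dp[5][6] = 3

3


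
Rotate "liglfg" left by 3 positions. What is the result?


Input: "liglfg", rotate left by 3
First 3 characters: "lig"
Remaining characters: "lfg"
Concatenate remaining + first: "lfg" + "lig" = "lfglig"

lfglig


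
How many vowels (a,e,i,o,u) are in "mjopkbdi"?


Input: mjopkbdi
Checking each character:
  'm' at position 0: consonant
  'j' at position 1: consonant
  'o' at position 2: vowel (running total: 1)
  'p' at position 3: consonant
  'k' at position 4: consonant
  'b' at position 5: consonant
  'd' at position 6: consonant
  'i' at position 7: vowel (running total: 2)
Total vowels: 2

2


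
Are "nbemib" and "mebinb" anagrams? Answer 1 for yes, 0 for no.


Strings: "nbemib", "mebinb"
Sorted first:  bbeimn
Sorted second: bbeimn
Sorted forms match => anagrams

1


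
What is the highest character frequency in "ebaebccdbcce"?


Input: ebaebccdbcce
Character counts:
  'a': 1
  'b': 3
  'c': 4
  'd': 1
  'e': 3
Maximum frequency: 4

4


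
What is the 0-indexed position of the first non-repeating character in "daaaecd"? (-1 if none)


Input: daaaecd
Character frequencies:
  'a': 3
  'c': 1
  'd': 2
  'e': 1
Scanning left to right for freq == 1:
  Position 0 ('d'): freq=2, skip
  Position 1 ('a'): freq=3, skip
  Position 2 ('a'): freq=3, skip
  Position 3 ('a'): freq=3, skip
  Position 4 ('e'): unique! => answer = 4

4


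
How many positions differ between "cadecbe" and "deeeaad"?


Comparing "cadecbe" and "deeeaad" position by position:
  Position 0: 'c' vs 'd' => DIFFER
  Position 1: 'a' vs 'e' => DIFFER
  Position 2: 'd' vs 'e' => DIFFER
  Position 3: 'e' vs 'e' => same
  Position 4: 'c' vs 'a' => DIFFER
  Position 5: 'b' vs 'a' => DIFFER
  Position 6: 'e' vs 'd' => DIFFER
Positions that differ: 6

6


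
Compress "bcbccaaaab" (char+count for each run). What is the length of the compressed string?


Input: bcbccaaaab
Runs:
  'b' x 1 => "b1"
  'c' x 1 => "c1"
  'b' x 1 => "b1"
  'c' x 2 => "c2"
  'a' x 4 => "a4"
  'b' x 1 => "b1"
Compressed: "b1c1b1c2a4b1"
Compressed length: 12

12


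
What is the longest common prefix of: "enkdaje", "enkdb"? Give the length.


Words: enkdaje, enkdb
  Position 0: all 'e' => match
  Position 1: all 'n' => match
  Position 2: all 'k' => match
  Position 3: all 'd' => match
  Position 4: ('a', 'b') => mismatch, stop
LCP = "enkd" (length 4)

4


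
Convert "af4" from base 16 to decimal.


Input: "af4" in base 16
Positional expansion:
  Digit 'a' (value 10) x 16^2 = 2560
  Digit 'f' (value 15) x 16^1 = 240
  Digit '4' (value 4) x 16^0 = 4
Sum = 2804

2804


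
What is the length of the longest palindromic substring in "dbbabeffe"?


Input: "dbbabeffe"
Checking substrings for palindromes:
  [5:9] "effe" (len 4) => palindrome
  [2:5] "bab" (len 3) => palindrome
  [1:3] "bb" (len 2) => palindrome
  [6:8] "ff" (len 2) => palindrome
Longest palindromic substring: "effe" with length 4

4


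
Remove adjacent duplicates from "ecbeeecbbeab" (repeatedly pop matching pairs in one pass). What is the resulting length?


Input: ecbeeecbbeab
Stack-based adjacent duplicate removal:
  Read 'e': push. Stack: e
  Read 'c': push. Stack: ec
  Read 'b': push. Stack: ecb
  Read 'e': push. Stack: ecbe
  Read 'e': matches stack top 'e' => pop. Stack: ecb
  Read 'e': push. Stack: ecbe
  Read 'c': push. Stack: ecbec
  Read 'b': push. Stack: ecbecb
  Read 'b': matches stack top 'b' => pop. Stack: ecbec
  Read 'e': push. Stack: ecbece
  Read 'a': push. Stack: ecbecea
  Read 'b': push. Stack: ecbeceab
Final stack: "ecbeceab" (length 8)

8


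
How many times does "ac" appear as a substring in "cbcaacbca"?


Searching for "ac" in "cbcaacbca"
Scanning each position:
  Position 0: "cb" => no
  Position 1: "bc" => no
  Position 2: "ca" => no
  Position 3: "aa" => no
  Position 4: "ac" => MATCH
  Position 5: "cb" => no
  Position 6: "bc" => no
  Position 7: "ca" => no
Total occurrences: 1

1


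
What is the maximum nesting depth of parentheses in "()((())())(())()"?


Input: "()((())())(())()"
Tracking depth:
  Position 0 '(': depth becomes 1
  Position 1 ')': depth becomes 0
  Position 2 '(': depth becomes 1
  Position 3 '(': depth becomes 2
  Position 4 '(': depth becomes 3
  Position 5 ')': depth becomes 2
  Position 6 ')': depth becomes 1
  Position 7 '(': depth becomes 2
  Position 8 ')': depth becomes 1
  Position 9 ')': depth becomes 0
  Position 10 '(': depth becomes 1
  Position 11 '(': depth becomes 2
  Position 12 ')': depth becomes 1
  Position 13 ')': depth becomes 0
  Position 14 '(': depth becomes 1
  Position 15 ')': depth becomes 0
Maximum depth reached: 3

3


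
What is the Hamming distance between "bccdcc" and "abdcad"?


Comparing "bccdcc" and "abdcad" position by position:
  Position 0: 'b' vs 'a' => differ
  Position 1: 'c' vs 'b' => differ
  Position 2: 'c' vs 'd' => differ
  Position 3: 'd' vs 'c' => differ
  Position 4: 'c' vs 'a' => differ
  Position 5: 'c' vs 'd' => differ
Total differences (Hamming distance): 6

6


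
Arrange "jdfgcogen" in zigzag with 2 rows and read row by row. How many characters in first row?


Zigzag "jdfgcogen" into 2 rows:
Placing characters:
  'j' => row 0
  'd' => row 1
  'f' => row 0
  'g' => row 1
  'c' => row 0
  'o' => row 1
  'g' => row 0
  'e' => row 1
  'n' => row 0
Rows:
  Row 0: "jfcgn"
  Row 1: "dgoe"
First row length: 5

5


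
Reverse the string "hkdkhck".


Input: hkdkhck
Reading characters right to left:
  Position 6: 'k'
  Position 5: 'c'
  Position 4: 'h'
  Position 3: 'k'
  Position 2: 'd'
  Position 1: 'k'
  Position 0: 'h'
Reversed: kchkdkh

kchkdkh


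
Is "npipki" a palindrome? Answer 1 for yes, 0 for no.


Input: npipki
Reversed: ikpipn
  Compare pos 0 ('n') with pos 5 ('i'): MISMATCH
  Compare pos 1 ('p') with pos 4 ('k'): MISMATCH
  Compare pos 2 ('i') with pos 3 ('p'): MISMATCH
Result: not a palindrome

0


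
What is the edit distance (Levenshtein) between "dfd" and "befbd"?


Computing edit distance: "dfd" -> "befbd"
DP table:
           b    e    f    b    d
      0    1    2    3    4    5
  d   1    1    2    3    4    4
  f   2    2    2    2    3    4
  d   3    3    3    3    3    3
Edit distance = dp[3][5] = 3

3


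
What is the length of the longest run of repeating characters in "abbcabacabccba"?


Input: "abbcabacabccba"
Scanning for longest run:
  Position 1 ('b'): new char, reset run to 1
  Position 2 ('b'): continues run of 'b', length=2
  Position 3 ('c'): new char, reset run to 1
  Position 4 ('a'): new char, reset run to 1
  Position 5 ('b'): new char, reset run to 1
  Position 6 ('a'): new char, reset run to 1
  Position 7 ('c'): new char, reset run to 1
  Position 8 ('a'): new char, reset run to 1
  Position 9 ('b'): new char, reset run to 1
  Position 10 ('c'): new char, reset run to 1
  Position 11 ('c'): continues run of 'c', length=2
  Position 12 ('b'): new char, reset run to 1
  Position 13 ('a'): new char, reset run to 1
Longest run: 'b' with length 2

2


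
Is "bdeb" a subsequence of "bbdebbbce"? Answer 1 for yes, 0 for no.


Check if "bdeb" is a subsequence of "bbdebbbce"
Greedy scan:
  Position 0 ('b'): matches sub[0] = 'b'
  Position 1 ('b'): no match needed
  Position 2 ('d'): matches sub[1] = 'd'
  Position 3 ('e'): matches sub[2] = 'e'
  Position 4 ('b'): matches sub[3] = 'b'
  Position 5 ('b'): no match needed
  Position 6 ('b'): no match needed
  Position 7 ('c'): no match needed
  Position 8 ('e'): no match needed
All 4 characters matched => is a subsequence

1


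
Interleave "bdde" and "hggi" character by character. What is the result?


Interleaving "bdde" and "hggi":
  Position 0: 'b' from first, 'h' from second => "bh"
  Position 1: 'd' from first, 'g' from second => "dg"
  Position 2: 'd' from first, 'g' from second => "dg"
  Position 3: 'e' from first, 'i' from second => "ei"
Result: bhdgdgei

bhdgdgei


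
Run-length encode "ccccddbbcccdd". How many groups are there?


Input: ccccddbbcccdd
Scanning for consecutive runs:
  Group 1: 'c' x 4 (positions 0-3)
  Group 2: 'd' x 2 (positions 4-5)
  Group 3: 'b' x 2 (positions 6-7)
  Group 4: 'c' x 3 (positions 8-10)
  Group 5: 'd' x 2 (positions 11-12)
Total groups: 5

5


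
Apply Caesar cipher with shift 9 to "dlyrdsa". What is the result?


Caesar cipher: shift "dlyrdsa" by 9
  'd' (pos 3) + 9 = pos 12 = 'm'
  'l' (pos 11) + 9 = pos 20 = 'u'
  'y' (pos 24) + 9 = pos 7 = 'h'
  'r' (pos 17) + 9 = pos 0 = 'a'
  'd' (pos 3) + 9 = pos 12 = 'm'
  's' (pos 18) + 9 = pos 1 = 'b'
  'a' (pos 0) + 9 = pos 9 = 'j'
Result: muhambj

muhambj


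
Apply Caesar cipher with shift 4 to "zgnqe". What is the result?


Caesar cipher: shift "zgnqe" by 4
  'z' (pos 25) + 4 = pos 3 = 'd'
  'g' (pos 6) + 4 = pos 10 = 'k'
  'n' (pos 13) + 4 = pos 17 = 'r'
  'q' (pos 16) + 4 = pos 20 = 'u'
  'e' (pos 4) + 4 = pos 8 = 'i'
Result: dkrui

dkrui


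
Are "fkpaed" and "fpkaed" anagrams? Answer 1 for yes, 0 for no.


Strings: "fkpaed", "fpkaed"
Sorted first:  adefkp
Sorted second: adefkp
Sorted forms match => anagrams

1


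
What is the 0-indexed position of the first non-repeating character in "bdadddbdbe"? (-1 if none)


Input: bdadddbdbe
Character frequencies:
  'a': 1
  'b': 3
  'd': 5
  'e': 1
Scanning left to right for freq == 1:
  Position 0 ('b'): freq=3, skip
  Position 1 ('d'): freq=5, skip
  Position 2 ('a'): unique! => answer = 2

2


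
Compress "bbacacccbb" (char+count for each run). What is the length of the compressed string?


Input: bbacacccbb
Runs:
  'b' x 2 => "b2"
  'a' x 1 => "a1"
  'c' x 1 => "c1"
  'a' x 1 => "a1"
  'c' x 3 => "c3"
  'b' x 2 => "b2"
Compressed: "b2a1c1a1c3b2"
Compressed length: 12

12


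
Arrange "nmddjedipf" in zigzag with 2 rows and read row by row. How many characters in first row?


Zigzag "nmddjedipf" into 2 rows:
Placing characters:
  'n' => row 0
  'm' => row 1
  'd' => row 0
  'd' => row 1
  'j' => row 0
  'e' => row 1
  'd' => row 0
  'i' => row 1
  'p' => row 0
  'f' => row 1
Rows:
  Row 0: "ndjdp"
  Row 1: "mdeif"
First row length: 5

5


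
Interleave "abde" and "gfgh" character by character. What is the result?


Interleaving "abde" and "gfgh":
  Position 0: 'a' from first, 'g' from second => "ag"
  Position 1: 'b' from first, 'f' from second => "bf"
  Position 2: 'd' from first, 'g' from second => "dg"
  Position 3: 'e' from first, 'h' from second => "eh"
Result: agbfdgeh

agbfdgeh


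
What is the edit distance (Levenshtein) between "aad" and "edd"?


Computing edit distance: "aad" -> "edd"
DP table:
           e    d    d
      0    1    2    3
  a   1    1    2    3
  a   2    2    2    3
  d   3    3    2    2
Edit distance = dp[3][3] = 2

2


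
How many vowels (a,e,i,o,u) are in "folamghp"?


Input: folamghp
Checking each character:
  'f' at position 0: consonant
  'o' at position 1: vowel (running total: 1)
  'l' at position 2: consonant
  'a' at position 3: vowel (running total: 2)
  'm' at position 4: consonant
  'g' at position 5: consonant
  'h' at position 6: consonant
  'p' at position 7: consonant
Total vowels: 2

2


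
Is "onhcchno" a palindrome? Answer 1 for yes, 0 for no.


Input: onhcchno
Reversed: onhcchno
  Compare pos 0 ('o') with pos 7 ('o'): match
  Compare pos 1 ('n') with pos 6 ('n'): match
  Compare pos 2 ('h') with pos 5 ('h'): match
  Compare pos 3 ('c') with pos 4 ('c'): match
Result: palindrome

1


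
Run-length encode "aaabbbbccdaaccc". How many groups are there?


Input: aaabbbbccdaaccc
Scanning for consecutive runs:
  Group 1: 'a' x 3 (positions 0-2)
  Group 2: 'b' x 4 (positions 3-6)
  Group 3: 'c' x 2 (positions 7-8)
  Group 4: 'd' x 1 (positions 9-9)
  Group 5: 'a' x 2 (positions 10-11)
  Group 6: 'c' x 3 (positions 12-14)
Total groups: 6

6


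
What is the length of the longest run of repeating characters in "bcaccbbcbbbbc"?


Input: "bcaccbbcbbbbc"
Scanning for longest run:
  Position 1 ('c'): new char, reset run to 1
  Position 2 ('a'): new char, reset run to 1
  Position 3 ('c'): new char, reset run to 1
  Position 4 ('c'): continues run of 'c', length=2
  Position 5 ('b'): new char, reset run to 1
  Position 6 ('b'): continues run of 'b', length=2
  Position 7 ('c'): new char, reset run to 1
  Position 8 ('b'): new char, reset run to 1
  Position 9 ('b'): continues run of 'b', length=2
  Position 10 ('b'): continues run of 'b', length=3
  Position 11 ('b'): continues run of 'b', length=4
  Position 12 ('c'): new char, reset run to 1
Longest run: 'b' with length 4

4


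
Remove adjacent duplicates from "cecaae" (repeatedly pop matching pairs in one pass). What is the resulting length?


Input: cecaae
Stack-based adjacent duplicate removal:
  Read 'c': push. Stack: c
  Read 'e': push. Stack: ce
  Read 'c': push. Stack: cec
  Read 'a': push. Stack: ceca
  Read 'a': matches stack top 'a' => pop. Stack: cec
  Read 'e': push. Stack: cece
Final stack: "cece" (length 4)

4


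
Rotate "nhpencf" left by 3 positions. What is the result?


Input: "nhpencf", rotate left by 3
First 3 characters: "nhp"
Remaining characters: "encf"
Concatenate remaining + first: "encf" + "nhp" = "encfnhp"

encfnhp


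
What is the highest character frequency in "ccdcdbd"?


Input: ccdcdbd
Character counts:
  'b': 1
  'c': 3
  'd': 3
Maximum frequency: 3

3


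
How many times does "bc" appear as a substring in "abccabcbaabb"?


Searching for "bc" in "abccabcbaabb"
Scanning each position:
  Position 0: "ab" => no
  Position 1: "bc" => MATCH
  Position 2: "cc" => no
  Position 3: "ca" => no
  Position 4: "ab" => no
  Position 5: "bc" => MATCH
  Position 6: "cb" => no
  Position 7: "ba" => no
  Position 8: "aa" => no
  Position 9: "ab" => no
  Position 10: "bb" => no
Total occurrences: 2

2


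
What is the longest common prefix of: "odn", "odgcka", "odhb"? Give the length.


Words: odn, odgcka, odhb
  Position 0: all 'o' => match
  Position 1: all 'd' => match
  Position 2: ('n', 'g', 'h') => mismatch, stop
LCP = "od" (length 2)

2


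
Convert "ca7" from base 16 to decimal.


Input: "ca7" in base 16
Positional expansion:
  Digit 'c' (value 12) x 16^2 = 3072
  Digit 'a' (value 10) x 16^1 = 160
  Digit '7' (value 7) x 16^0 = 7
Sum = 3239

3239


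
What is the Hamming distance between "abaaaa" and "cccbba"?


Comparing "abaaaa" and "cccbba" position by position:
  Position 0: 'a' vs 'c' => differ
  Position 1: 'b' vs 'c' => differ
  Position 2: 'a' vs 'c' => differ
  Position 3: 'a' vs 'b' => differ
  Position 4: 'a' vs 'b' => differ
  Position 5: 'a' vs 'a' => same
Total differences (Hamming distance): 5

5
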